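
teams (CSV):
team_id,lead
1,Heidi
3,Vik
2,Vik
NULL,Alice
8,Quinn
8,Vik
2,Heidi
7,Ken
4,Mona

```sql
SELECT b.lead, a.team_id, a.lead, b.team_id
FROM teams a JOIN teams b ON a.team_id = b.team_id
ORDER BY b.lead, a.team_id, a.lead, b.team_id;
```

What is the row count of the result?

12

INNER JOIN keeps only pairs where the ON condition holds.
Matching on a.team_id = b.team_id. A NULL in a compared column never satisfies the condition.
- a[0] team_id=1 → 1 match(es) in b → 1 row(s).
- a[1] team_id=3 → 1 match(es) in b → 1 row(s).
- a[2] team_id=2 → 2 match(es) in b → 2 row(s).
- a[3] team_id=NULL → no match; dropped.
- a[4] team_id=8 → 2 match(es) in b → 2 row(s).
- a[5] team_id=8 → 2 match(es) in b → 2 row(s).
- a[6] team_id=2 → 2 match(es) in b → 2 row(s).
- a[7] team_id=7 → 1 match(es) in b → 1 row(s).
- a[8] team_id=4 → 1 match(es) in b → 1 row(s).
Total: 12 rows.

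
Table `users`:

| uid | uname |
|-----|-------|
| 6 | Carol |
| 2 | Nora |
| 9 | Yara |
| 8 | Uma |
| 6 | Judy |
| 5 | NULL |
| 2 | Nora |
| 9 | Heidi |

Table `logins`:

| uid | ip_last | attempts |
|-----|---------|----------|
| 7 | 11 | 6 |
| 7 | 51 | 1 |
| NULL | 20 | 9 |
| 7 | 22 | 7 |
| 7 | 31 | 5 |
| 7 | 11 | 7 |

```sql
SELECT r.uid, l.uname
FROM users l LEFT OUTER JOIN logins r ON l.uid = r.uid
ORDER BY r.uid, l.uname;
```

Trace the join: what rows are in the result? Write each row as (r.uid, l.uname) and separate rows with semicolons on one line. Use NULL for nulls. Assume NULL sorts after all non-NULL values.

(NULL, Carol); (NULL, Heidi); (NULL, Judy); (NULL, Nora); (NULL, Nora); (NULL, Uma); (NULL, Yara); (NULL, NULL)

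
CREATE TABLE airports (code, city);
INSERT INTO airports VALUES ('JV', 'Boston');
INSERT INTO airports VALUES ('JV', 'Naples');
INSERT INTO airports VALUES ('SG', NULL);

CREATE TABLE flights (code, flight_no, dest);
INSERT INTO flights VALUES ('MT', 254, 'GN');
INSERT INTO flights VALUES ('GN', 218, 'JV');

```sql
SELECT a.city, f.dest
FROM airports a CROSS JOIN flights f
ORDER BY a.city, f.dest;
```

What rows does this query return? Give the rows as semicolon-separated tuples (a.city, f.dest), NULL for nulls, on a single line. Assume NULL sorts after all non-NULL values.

CROSS JOIN pairs every row of `airports` with every row of `flights`: 3 × 2 = 6 rows.
After projecting and ordering:
a.city | f.dest
Boston | GN
Boston | JV
Naples | GN
Naples | JV
NULL | GN
NULL | JV

(Boston, GN); (Boston, JV); (Naples, GN); (Naples, JV); (NULL, GN); (NULL, JV)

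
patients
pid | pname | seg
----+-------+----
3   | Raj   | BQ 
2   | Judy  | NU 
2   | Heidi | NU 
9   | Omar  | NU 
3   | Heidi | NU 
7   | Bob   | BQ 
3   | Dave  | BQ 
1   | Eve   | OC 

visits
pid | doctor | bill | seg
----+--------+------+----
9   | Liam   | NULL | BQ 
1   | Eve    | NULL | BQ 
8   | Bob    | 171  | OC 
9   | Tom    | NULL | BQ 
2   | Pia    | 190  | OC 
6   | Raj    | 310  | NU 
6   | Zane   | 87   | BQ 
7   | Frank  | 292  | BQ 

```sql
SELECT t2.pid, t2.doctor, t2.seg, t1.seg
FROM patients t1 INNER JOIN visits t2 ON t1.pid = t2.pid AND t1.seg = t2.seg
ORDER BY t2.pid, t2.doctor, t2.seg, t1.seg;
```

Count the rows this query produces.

INNER JOIN keeps only pairs where the ON condition holds.
Matching on t1.pid = t2.pid AND t1.seg = t2.seg.
Matched pairs: 1.
Total: 1 rows.

1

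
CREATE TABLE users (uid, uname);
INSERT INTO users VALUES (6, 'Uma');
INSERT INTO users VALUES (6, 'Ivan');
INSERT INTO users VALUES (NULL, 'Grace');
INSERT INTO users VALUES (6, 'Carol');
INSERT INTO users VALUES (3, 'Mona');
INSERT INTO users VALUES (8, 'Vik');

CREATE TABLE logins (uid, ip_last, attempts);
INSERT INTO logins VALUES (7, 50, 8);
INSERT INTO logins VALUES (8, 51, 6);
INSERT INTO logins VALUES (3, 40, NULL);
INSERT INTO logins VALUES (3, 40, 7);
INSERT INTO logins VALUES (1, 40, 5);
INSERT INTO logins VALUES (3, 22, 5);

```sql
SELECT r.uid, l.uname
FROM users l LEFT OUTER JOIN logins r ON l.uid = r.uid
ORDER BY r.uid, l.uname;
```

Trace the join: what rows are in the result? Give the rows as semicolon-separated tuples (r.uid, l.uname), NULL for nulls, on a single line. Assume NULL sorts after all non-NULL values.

LEFT JOIN keeps every row from `users`; unmatched rows get NULL for `logins`'s columns.
Matching on l.uid = r.uid. A NULL in a compared column never satisfies the condition.
- l[0] uid=6 → no match; kept with NULLs on the r side.
- l[1] uid=6 → no match; kept with NULLs on the r side.
- l[2] uid=NULL → no match; kept with NULLs on the r side.
- l[3] uid=6 → no match; kept with NULLs on the r side.
- l[4] uid=3 → 3 match(es) in r → 3 row(s).
- l[5] uid=8 → 1 match(es) in r → 1 row(s).
After projecting and ordering:
r.uid | l.uname
3 | Mona
3 | Mona
3 | Mona
8 | Vik
NULL | Carol
NULL | Grace
NULL | Ivan
NULL | Uma

(3, Mona); (3, Mona); (3, Mona); (8, Vik); (NULL, Carol); (NULL, Grace); (NULL, Ivan); (NULL, Uma)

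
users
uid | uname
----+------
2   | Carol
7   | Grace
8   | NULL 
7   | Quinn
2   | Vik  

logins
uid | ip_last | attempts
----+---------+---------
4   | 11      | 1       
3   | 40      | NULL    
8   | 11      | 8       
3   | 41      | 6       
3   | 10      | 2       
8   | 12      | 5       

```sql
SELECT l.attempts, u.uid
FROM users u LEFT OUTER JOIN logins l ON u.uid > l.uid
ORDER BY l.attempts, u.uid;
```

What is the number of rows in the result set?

LEFT JOIN keeps every row from `users`; unmatched rows get NULL for `logins`'s columns.
Matching on u.uid > l.uid.
- u (uid=2) has no partner → padded with NULL.
- u (uid=7) pairs with 4 row(s) of l.
- u (uid=8) pairs with 4 row(s) of l.
- u (uid=7) pairs with 4 row(s) of l.
- u (uid=2) has no partner → padded with NULL.
Total: 12 matched + 2 padded = 14 rows.

14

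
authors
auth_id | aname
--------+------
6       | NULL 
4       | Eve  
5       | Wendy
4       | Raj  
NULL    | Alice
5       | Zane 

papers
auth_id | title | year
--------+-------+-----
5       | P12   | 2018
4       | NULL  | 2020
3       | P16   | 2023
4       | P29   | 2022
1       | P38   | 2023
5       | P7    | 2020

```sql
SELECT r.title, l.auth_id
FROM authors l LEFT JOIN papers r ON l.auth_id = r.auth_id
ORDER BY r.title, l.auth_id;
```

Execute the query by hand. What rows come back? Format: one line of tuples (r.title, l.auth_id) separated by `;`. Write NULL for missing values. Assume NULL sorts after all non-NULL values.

LEFT JOIN keeps every row from `authors`; unmatched rows get NULL for `papers`'s columns.
Matching on l.auth_id = r.auth_id. A NULL in a compared column never satisfies the condition.
Matched pairs: 8; unmatched l rows kept: 2.

(P12, 5); (P12, 5); (P29, 4); (P29, 4); (P7, 5); (P7, 5); (NULL, 4); (NULL, 4); (NULL, 6); (NULL, NULL)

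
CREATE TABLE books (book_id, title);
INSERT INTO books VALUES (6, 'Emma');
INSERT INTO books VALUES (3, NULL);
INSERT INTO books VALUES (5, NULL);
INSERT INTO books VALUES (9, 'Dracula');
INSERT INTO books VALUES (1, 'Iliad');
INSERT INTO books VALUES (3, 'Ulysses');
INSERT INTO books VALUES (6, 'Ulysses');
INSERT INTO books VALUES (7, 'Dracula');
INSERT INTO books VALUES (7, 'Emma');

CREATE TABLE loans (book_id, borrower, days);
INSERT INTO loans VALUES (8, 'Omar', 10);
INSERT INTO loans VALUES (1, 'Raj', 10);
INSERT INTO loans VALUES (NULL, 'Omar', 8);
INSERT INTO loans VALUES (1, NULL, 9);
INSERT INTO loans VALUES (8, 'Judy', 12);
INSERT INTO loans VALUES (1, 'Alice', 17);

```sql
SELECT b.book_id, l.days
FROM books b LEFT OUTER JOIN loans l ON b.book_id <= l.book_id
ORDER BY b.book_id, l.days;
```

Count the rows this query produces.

LEFT JOIN keeps every row from `books`; unmatched rows get NULL for `loans`'s columns.
Matching on b.book_id <= l.book_id. A NULL in a compared column never satisfies the condition.
- book_id=6: 2 matching l row(s), so 2 row(s) emitted.
- book_id=3: 2 matching l row(s), so 2 row(s) emitted.
- book_id=5: 2 matching l row(s), so 2 row(s) emitted.
- book_id=9: no l row matches, row kept with l columns NULL.
- book_id=1: 5 matching l row(s), so 5 row(s) emitted.
- book_id=3: 2 matching l row(s), so 2 row(s) emitted.
- book_id=6: 2 matching l row(s), so 2 row(s) emitted.
- book_id=7: 2 matching l row(s), so 2 row(s) emitted.
- book_id=7: 2 matching l row(s), so 2 row(s) emitted.
Total: 19 matched + 1 padded = 20 rows.

20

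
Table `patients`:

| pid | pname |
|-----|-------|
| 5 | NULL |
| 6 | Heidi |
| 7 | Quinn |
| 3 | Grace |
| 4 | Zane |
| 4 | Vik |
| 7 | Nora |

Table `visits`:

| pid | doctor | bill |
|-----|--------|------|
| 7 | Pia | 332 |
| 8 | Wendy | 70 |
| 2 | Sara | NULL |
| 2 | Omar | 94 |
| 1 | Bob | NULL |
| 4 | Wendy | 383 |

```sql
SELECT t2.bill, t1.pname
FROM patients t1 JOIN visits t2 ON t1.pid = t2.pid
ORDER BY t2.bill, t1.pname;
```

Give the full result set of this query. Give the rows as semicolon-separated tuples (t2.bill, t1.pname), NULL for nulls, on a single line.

(332, Nora); (332, Quinn); (383, Vik); (383, Zane)

INNER JOIN keeps only pairs where the ON condition holds.
Matching on t1.pid = t2.pid.
Matched pairs: 4.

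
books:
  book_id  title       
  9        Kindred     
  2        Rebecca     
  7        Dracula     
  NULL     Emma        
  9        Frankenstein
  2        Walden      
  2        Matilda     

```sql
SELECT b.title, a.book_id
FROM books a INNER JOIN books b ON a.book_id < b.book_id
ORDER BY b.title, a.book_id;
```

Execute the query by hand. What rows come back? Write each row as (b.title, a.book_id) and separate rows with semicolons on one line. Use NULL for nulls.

(Dracula, 2); (Dracula, 2); (Dracula, 2); (Frankenstein, 2); (Frankenstein, 2); (Frankenstein, 2); (Frankenstein, 7); (Kindred, 2); (Kindred, 2); (Kindred, 2); (Kindred, 7)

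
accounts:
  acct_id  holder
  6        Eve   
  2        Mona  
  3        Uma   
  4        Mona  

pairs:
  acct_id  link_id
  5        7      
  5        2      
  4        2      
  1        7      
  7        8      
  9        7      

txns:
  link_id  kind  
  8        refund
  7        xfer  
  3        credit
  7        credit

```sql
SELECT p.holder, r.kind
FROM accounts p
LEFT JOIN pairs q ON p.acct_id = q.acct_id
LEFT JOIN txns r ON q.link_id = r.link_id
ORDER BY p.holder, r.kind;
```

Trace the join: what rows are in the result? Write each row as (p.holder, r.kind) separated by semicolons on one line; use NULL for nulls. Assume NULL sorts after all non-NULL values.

Joins associate left-to-right: accounts LEFT JOIN pairs on acct_id gives 4 intermediate row(s).
Then LEFT JOIN `txns r` on link_id: each of those 4 rows is kept; rows whose q.link_id has no match in r get NULL for r's columns.

(Eve, NULL); (Mona, NULL); (Mona, NULL); (Uma, NULL)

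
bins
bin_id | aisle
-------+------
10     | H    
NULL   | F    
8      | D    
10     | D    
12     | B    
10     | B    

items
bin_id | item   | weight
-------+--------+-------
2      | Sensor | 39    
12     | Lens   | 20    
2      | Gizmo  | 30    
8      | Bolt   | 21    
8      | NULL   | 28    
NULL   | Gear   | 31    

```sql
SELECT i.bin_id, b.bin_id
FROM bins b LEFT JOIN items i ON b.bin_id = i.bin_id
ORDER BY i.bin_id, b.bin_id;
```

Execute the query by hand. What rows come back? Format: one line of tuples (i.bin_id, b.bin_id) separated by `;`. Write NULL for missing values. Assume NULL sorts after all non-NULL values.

LEFT JOIN keeps every row from `bins`; unmatched rows get NULL for `items`'s columns.
Matching on b.bin_id = i.bin_id. A NULL in a compared column never satisfies the condition.
- b (bin_id=10) has no partner → padded with NULL.
- b (bin_id=NULL) has no partner → padded with NULL.
- b (bin_id=8) pairs with 2 row(s) of i.
- b (bin_id=10) has no partner → padded with NULL.
- b (bin_id=12) pairs with 1 row(s) of i.
- b (bin_id=10) has no partner → padded with NULL.
After projecting and ordering:
i.bin_id | b.bin_id
8 | 8
8 | 8
12 | 12
NULL | 10
NULL | 10
NULL | 10
NULL | NULL

(8, 8); (8, 8); (12, 12); (NULL, 10); (NULL, 10); (NULL, 10); (NULL, NULL)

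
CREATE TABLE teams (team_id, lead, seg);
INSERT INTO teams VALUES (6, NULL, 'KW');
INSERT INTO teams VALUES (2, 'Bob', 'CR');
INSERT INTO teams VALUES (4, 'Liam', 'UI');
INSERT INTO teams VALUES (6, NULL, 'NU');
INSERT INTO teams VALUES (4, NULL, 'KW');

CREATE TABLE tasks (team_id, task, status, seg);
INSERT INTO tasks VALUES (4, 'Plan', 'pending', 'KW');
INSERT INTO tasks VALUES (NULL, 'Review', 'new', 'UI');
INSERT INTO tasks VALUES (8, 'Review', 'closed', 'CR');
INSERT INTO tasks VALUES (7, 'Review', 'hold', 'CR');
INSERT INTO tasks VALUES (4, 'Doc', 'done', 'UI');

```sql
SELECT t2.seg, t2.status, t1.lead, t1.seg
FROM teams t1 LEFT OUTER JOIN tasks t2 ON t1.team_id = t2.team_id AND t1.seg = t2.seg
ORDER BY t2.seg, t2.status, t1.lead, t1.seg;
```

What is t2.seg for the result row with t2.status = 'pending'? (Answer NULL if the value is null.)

LEFT JOIN keeps every row from `teams`; unmatched rows get NULL for `tasks`'s columns.
Matching on t1.team_id = t2.team_id AND t1.seg = t2.seg. A NULL in a compared column never satisfies the condition.
Matched pairs: 2; unmatched t1 rows kept: 3.

KW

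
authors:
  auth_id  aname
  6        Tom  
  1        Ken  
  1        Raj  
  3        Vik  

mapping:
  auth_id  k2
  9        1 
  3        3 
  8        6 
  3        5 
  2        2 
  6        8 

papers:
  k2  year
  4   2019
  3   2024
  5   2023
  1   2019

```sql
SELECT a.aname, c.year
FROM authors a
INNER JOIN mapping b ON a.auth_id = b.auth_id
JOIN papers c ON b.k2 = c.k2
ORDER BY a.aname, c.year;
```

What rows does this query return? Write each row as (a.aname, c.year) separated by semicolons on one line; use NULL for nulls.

Evaluate left to right. First `authors a INNER JOIN mapping b` on auth_id: 3 row(s).
Then INNER JOIN `papers c` on k2: keep only rows whose b.k2 appears in c.

(Vik, 2023); (Vik, 2024)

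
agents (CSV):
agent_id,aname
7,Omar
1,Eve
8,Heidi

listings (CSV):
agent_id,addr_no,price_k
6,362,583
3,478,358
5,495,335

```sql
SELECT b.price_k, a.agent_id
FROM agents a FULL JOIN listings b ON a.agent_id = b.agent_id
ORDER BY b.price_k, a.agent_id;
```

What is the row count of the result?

6

FULL OUTER JOIN keeps every row from both sides; unmatched rows get NULL for the other side's columns.
Matching on a.agent_id = b.agent_id.
- agent_id=7: no b row matches, row kept with b columns NULL.
- agent_id=1: no b row matches, row kept with b columns NULL.
- agent_id=8: no b row matches, row kept with b columns NULL.
- plus 3 unmatched b row(s), each kept with NULL a columns.
Total: 0 matched + 6 padded = 6 rows.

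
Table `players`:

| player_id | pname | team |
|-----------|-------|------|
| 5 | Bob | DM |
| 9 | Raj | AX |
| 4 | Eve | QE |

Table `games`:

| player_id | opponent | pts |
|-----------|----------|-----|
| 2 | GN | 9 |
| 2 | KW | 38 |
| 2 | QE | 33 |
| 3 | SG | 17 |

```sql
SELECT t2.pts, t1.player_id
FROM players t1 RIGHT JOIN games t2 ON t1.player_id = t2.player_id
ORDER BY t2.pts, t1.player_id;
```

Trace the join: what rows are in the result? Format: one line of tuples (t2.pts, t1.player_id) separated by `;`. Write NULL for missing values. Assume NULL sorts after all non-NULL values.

RIGHT JOIN keeps every row from `games`; unmatched rows get NULL for `players`'s columns.
Matching on t1.player_id = t2.player_id.
- t1 (player_id=5) has no partner in t2.
- t1 (player_id=9) has no partner in t2.
- t1 (player_id=4) has no partner in t2.
- 4 row(s) from t2 found no t1 partner → padded with NULL.
After projecting and ordering:
t2.pts | t1.player_id
9 | NULL
17 | NULL
33 | NULL
38 | NULL

(9, NULL); (17, NULL); (33, NULL); (38, NULL)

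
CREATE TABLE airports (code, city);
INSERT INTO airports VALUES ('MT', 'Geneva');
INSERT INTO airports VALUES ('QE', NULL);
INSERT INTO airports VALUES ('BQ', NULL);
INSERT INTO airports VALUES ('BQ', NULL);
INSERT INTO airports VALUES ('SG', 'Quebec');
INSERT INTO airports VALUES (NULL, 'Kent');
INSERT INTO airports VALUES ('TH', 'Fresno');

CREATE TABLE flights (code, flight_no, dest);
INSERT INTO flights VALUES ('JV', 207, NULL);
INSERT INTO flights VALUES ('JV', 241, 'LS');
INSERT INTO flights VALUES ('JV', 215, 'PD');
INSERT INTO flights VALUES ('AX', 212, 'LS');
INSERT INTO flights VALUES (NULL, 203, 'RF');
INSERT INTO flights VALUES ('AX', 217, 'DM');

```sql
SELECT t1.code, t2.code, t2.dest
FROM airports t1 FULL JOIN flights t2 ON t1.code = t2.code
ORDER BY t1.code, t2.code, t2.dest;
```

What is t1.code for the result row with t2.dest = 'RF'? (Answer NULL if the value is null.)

NULL

FULL OUTER JOIN keeps every row from both sides; unmatched rows get NULL for the other side's columns.
Matching on t1.code = t2.code. A NULL in a compared column never satisfies the condition.
- code=MT: no t2 row matches, row kept with t2 columns NULL.
- code=QE: no t2 row matches, row kept with t2 columns NULL.
- code=BQ: no t2 row matches, row kept with t2 columns NULL.
- code=BQ: no t2 row matches, row kept with t2 columns NULL.
- code=SG: no t2 row matches, row kept with t2 columns NULL.
- code=NULL: no t2 row matches, row kept with t2 columns NULL.
- code=TH: no t2 row matches, row kept with t2 columns NULL.
- plus 6 unmatched t2 row(s), each kept with NULL t1 columns.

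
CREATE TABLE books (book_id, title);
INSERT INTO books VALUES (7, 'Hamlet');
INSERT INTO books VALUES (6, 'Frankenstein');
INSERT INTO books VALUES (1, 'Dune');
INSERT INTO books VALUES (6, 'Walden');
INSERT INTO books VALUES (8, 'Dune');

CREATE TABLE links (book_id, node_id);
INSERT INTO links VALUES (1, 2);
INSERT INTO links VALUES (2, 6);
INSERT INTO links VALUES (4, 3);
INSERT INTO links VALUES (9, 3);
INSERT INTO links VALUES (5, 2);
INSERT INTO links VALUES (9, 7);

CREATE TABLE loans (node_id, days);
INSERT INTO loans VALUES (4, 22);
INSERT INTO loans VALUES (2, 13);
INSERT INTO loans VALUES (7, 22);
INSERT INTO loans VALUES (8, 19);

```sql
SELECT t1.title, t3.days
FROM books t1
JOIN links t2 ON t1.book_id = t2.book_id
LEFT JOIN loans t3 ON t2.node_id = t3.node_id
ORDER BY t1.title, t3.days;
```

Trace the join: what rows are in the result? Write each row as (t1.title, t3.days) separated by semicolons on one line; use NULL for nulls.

Evaluate left to right. First `books t1 INNER JOIN links t2` on book_id: 1 row(s).
Then LEFT JOIN `loans t3` on node_id: each of those 1 rows is kept; rows whose t2.node_id has no match in t3 get NULL for t3's columns.

(Dune, 13)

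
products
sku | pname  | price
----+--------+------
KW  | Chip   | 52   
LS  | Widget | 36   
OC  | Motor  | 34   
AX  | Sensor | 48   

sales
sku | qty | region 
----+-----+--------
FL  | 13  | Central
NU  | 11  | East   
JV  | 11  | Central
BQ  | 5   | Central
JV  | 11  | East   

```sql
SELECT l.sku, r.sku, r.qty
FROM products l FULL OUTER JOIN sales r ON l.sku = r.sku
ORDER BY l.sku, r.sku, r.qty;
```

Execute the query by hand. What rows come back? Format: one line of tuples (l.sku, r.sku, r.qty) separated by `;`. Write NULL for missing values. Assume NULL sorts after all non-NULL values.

FULL OUTER JOIN keeps every row from both sides; unmatched rows get NULL for the other side's columns.
Matching on l.sku = r.sku.
- l[0] sku=KW → no match; kept with NULLs on the r side.
- l[1] sku=LS → no match; kept with NULLs on the r side.
- l[2] sku=OC → no match; kept with NULLs on the r side.
- l[3] sku=AX → no match; kept with NULLs on the r side.
- plus 5 unmatched r row(s), each kept with NULL l columns.
After projecting and ordering:
l.sku | r.sku | r.qty
AX | NULL | NULL
KW | NULL | NULL
LS | NULL | NULL
OC | NULL | NULL
NULL | BQ | 5
NULL | FL | 13
NULL | JV | 11
NULL | JV | 11
NULL | NU | 11

(AX, NULL, NULL); (KW, NULL, NULL); (LS, NULL, NULL); (OC, NULL, NULL); (NULL, BQ, 5); (NULL, FL, 13); (NULL, JV, 11); (NULL, JV, 11); (NULL, NU, 11)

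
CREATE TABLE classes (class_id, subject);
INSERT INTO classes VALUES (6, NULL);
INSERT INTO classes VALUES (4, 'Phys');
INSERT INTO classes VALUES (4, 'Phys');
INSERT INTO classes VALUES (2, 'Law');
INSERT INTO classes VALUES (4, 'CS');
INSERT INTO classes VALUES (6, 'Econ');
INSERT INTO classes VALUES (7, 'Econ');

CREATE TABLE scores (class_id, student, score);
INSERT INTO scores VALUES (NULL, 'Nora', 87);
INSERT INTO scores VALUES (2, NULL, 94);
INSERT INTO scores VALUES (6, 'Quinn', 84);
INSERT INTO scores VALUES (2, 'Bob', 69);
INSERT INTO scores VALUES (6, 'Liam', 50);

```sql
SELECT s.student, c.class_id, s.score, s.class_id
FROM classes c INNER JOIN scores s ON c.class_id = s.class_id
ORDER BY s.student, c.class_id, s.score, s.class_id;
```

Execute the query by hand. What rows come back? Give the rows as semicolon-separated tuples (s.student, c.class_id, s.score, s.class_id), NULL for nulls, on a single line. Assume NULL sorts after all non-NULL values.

INNER JOIN keeps only pairs where the ON condition holds.
Matching on c.class_id = s.class_id. A NULL in a compared column never satisfies the condition.
- c[0] class_id=6 → 2 match(es) in s → 2 row(s).
- c[1] class_id=4 → no match; dropped.
- c[2] class_id=4 → no match; dropped.
- c[3] class_id=2 → 2 match(es) in s → 2 row(s).
- c[4] class_id=4 → no match; dropped.
- c[5] class_id=6 → 2 match(es) in s → 2 row(s).
- c[6] class_id=7 → no match; dropped.
After projecting and ordering:
s.student | c.class_id | s.score | s.class_id
Bob | 2 | 69 | 2
Liam | 6 | 50 | 6
Liam | 6 | 50 | 6
Quinn | 6 | 84 | 6
Quinn | 6 | 84 | 6
NULL | 2 | 94 | 2

(Bob, 2, 69, 2); (Liam, 6, 50, 6); (Liam, 6, 50, 6); (Quinn, 6, 84, 6); (Quinn, 6, 84, 6); (NULL, 2, 94, 2)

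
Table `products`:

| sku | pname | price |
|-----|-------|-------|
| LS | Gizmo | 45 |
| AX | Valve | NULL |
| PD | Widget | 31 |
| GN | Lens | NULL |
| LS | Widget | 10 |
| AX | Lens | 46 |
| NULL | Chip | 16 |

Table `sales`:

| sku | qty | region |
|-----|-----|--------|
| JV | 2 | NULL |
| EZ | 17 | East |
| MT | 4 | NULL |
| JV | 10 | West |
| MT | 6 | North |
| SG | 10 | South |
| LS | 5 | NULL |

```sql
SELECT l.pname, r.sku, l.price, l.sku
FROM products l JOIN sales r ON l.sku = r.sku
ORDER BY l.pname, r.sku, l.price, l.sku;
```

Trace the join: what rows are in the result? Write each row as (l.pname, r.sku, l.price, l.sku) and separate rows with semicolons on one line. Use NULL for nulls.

(Gizmo, LS, 45, LS); (Widget, LS, 10, LS)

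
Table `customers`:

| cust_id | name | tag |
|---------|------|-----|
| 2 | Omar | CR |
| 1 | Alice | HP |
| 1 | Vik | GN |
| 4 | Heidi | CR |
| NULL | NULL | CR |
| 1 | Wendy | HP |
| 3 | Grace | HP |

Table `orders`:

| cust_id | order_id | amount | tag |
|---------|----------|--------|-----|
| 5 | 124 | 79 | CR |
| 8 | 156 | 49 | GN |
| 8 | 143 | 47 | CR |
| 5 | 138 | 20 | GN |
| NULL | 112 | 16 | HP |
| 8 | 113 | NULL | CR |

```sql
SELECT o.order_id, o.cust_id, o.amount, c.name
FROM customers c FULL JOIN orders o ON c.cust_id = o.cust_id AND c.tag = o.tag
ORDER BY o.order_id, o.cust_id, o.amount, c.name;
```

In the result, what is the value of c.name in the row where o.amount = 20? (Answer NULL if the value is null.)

FULL OUTER JOIN keeps every row from both sides; unmatched rows get NULL for the other side's columns.
Matching on c.cust_id = o.cust_id AND c.tag = o.tag. A NULL in a compared column never satisfies the condition.
Matched pairs: 0; unmatched c rows kept: 7; unmatched o rows kept: 6.

NULL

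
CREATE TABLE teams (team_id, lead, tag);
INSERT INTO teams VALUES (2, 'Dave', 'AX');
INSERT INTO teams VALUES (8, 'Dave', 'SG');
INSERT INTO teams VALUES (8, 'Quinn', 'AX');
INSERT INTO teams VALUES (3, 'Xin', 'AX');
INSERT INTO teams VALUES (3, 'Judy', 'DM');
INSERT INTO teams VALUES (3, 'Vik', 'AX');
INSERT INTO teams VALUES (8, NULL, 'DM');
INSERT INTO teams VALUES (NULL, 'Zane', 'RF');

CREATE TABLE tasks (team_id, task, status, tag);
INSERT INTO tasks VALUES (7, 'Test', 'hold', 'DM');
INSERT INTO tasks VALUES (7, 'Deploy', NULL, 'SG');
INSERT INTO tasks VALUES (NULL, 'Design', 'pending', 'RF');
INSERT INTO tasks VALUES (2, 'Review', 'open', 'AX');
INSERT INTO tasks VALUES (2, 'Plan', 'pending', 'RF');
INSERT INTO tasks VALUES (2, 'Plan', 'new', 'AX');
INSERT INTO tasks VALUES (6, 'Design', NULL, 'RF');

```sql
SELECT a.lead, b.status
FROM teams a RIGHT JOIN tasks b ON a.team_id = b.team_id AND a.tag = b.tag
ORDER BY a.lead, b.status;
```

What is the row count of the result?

7

RIGHT JOIN keeps every row from `tasks`; unmatched rows get NULL for `teams`'s columns.
Matching on a.team_id = b.team_id AND a.tag = b.tag. A NULL in a compared column never satisfies the condition.
Matched pairs: 2; unmatched b rows kept: 5.
Total: 2 matched + 5 padded = 7 rows.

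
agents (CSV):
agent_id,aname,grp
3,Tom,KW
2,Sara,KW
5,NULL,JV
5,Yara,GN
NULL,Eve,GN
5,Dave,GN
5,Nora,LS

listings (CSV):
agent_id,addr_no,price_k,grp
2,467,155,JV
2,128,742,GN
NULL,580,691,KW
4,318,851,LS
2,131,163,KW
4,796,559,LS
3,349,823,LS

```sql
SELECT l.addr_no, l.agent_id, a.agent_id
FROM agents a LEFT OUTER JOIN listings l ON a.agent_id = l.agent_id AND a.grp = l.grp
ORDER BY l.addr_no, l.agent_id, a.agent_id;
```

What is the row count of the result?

LEFT JOIN keeps every row from `agents`; unmatched rows get NULL for `listings`'s columns.
Matching on a.agent_id = l.agent_id AND a.grp = l.grp. A NULL in a compared column never satisfies the condition.
- a (agent_id=3, grp=KW) has no partner → padded with NULL.
- a (agent_id=2, grp=KW) pairs with 1 row(s) of l.
- a (agent_id=5, grp=JV) has no partner → padded with NULL.
- a (agent_id=5, grp=GN) has no partner → padded with NULL.
- a (agent_id=NULL, grp=GN) has no partner → padded with NULL.
- a (agent_id=5, grp=GN) has no partner → padded with NULL.
- a (agent_id=5, grp=LS) has no partner → padded with NULL.
Total: 1 matched + 6 padded = 7 rows.

7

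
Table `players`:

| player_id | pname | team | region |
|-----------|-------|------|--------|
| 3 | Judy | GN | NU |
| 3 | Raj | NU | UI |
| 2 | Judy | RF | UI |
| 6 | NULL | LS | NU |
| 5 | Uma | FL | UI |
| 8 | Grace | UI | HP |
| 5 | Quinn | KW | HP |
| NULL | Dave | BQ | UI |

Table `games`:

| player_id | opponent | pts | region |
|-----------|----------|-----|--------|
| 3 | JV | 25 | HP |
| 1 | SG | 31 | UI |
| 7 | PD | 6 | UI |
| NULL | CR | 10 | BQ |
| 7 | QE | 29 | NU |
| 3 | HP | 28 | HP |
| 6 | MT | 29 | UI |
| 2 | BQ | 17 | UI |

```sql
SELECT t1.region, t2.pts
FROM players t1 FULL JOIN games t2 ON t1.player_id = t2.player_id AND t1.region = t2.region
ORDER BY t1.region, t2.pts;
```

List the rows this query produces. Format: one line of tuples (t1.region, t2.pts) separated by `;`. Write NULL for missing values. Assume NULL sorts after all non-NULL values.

FULL OUTER JOIN keeps every row from both sides; unmatched rows get NULL for the other side's columns.
Matching on t1.player_id = t2.player_id AND t1.region = t2.region. A NULL in a compared column never satisfies the condition.
- t1[0] player_id=3, region=NU → no match; kept with NULLs on the t2 side.
- t1[1] player_id=3, region=UI → no match; kept with NULLs on the t2 side.
- t1[2] player_id=2, region=UI → 1 match(es) in t2 → 1 row(s).
- t1[3] player_id=6, region=NU → no match; kept with NULLs on the t2 side.
- t1[4] player_id=5, region=UI → no match; kept with NULLs on the t2 side.
- t1[5] player_id=8, region=HP → no match; kept with NULLs on the t2 side.
- t1[6] player_id=5, region=HP → no match; kept with NULLs on the t2 side.
- t1[7] player_id=NULL, region=UI → no match; kept with NULLs on the t2 side.
- 7 t2 row(s) had no t1 match → kept, t1 columns NULL.

(HP, NULL); (HP, NULL); (NU, NULL); (NU, NULL); (UI, 17); (UI, NULL); (UI, NULL); (UI, NULL); (NULL, 6); (NULL, 10); (NULL, 25); (NULL, 28); (NULL, 29); (NULL, 29); (NULL, 31)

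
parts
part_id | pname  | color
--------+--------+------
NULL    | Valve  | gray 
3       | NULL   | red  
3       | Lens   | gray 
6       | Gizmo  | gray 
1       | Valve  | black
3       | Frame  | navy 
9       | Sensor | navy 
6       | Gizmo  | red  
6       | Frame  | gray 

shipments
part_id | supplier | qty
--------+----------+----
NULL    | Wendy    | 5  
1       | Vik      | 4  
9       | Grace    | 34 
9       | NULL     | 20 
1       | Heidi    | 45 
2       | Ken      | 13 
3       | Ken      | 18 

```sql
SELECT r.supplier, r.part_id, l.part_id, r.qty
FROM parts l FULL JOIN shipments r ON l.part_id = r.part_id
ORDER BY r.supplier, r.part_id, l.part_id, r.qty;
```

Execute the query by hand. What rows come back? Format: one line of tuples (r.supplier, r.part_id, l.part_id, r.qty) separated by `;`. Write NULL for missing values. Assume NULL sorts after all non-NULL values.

FULL OUTER JOIN keeps every row from both sides; unmatched rows get NULL for the other side's columns.
Matching on l.part_id = r.part_id. A NULL in a compared column never satisfies the condition.
- l[0] part_id=NULL → no match; kept with NULLs on the r side.
- l[1] part_id=3 → 1 match(es) in r → 1 row(s).
- l[2] part_id=3 → 1 match(es) in r → 1 row(s).
- l[3] part_id=6 → no match; kept with NULLs on the r side.
- l[4] part_id=1 → 2 match(es) in r → 2 row(s).
- l[5] part_id=3 → 1 match(es) in r → 1 row(s).
- l[6] part_id=9 → 2 match(es) in r → 2 row(s).
- l[7] part_id=6 → no match; kept with NULLs on the r side.
- l[8] part_id=6 → no match; kept with NULLs on the r side.
- 2 r row(s) had no l match → kept, l columns NULL.

(Grace, 9, 9, 34); (Heidi, 1, 1, 45); (Ken, 2, NULL, 13); (Ken, 3, 3, 18); (Ken, 3, 3, 18); (Ken, 3, 3, 18); (Vik, 1, 1, 4); (Wendy, NULL, NULL, 5); (NULL, 9, 9, 20); (NULL, NULL, 6, NULL); (NULL, NULL, 6, NULL); (NULL, NULL, 6, NULL); (NULL, NULL, NULL, NULL)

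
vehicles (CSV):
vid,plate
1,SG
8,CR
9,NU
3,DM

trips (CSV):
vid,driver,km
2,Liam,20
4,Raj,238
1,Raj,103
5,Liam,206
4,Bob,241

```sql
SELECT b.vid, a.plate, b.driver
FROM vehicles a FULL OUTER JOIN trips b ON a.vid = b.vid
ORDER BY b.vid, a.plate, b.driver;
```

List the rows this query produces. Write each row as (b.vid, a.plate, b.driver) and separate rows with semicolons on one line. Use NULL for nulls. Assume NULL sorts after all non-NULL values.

(1, SG, Raj); (2, NULL, Liam); (4, NULL, Bob); (4, NULL, Raj); (5, NULL, Liam); (NULL, CR, NULL); (NULL, DM, NULL); (NULL, NU, NULL)

FULL OUTER JOIN keeps every row from both sides; unmatched rows get NULL for the other side's columns.
Matching on a.vid = b.vid.
- a row (vid=1): matches 1 b row(s) → 1 output row(s).
- a row (vid=8): no match → kept, b columns NULL.
- a row (vid=9): no match → kept, b columns NULL.
- a row (vid=3): no match → kept, b columns NULL.
- 4 row(s) from b found no a partner → padded with NULL.
After projecting and ordering:
b.vid | a.plate | b.driver
1 | SG | Raj
2 | NULL | Liam
4 | NULL | Bob
4 | NULL | Raj
5 | NULL | Liam
NULL | CR | NULL
NULL | DM | NULL
NULL | NU | NULL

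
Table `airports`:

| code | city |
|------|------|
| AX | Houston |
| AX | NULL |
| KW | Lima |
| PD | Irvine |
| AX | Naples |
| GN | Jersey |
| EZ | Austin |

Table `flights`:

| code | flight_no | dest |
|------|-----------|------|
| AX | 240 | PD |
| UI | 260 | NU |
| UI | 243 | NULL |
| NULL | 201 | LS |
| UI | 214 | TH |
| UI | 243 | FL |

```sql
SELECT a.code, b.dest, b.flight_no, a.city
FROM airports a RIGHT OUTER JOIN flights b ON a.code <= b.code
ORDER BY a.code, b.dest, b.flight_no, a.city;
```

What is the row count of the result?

RIGHT JOIN keeps every row from `flights`; unmatched rows get NULL for `airports`'s columns.
Matching on a.code <= b.code. A NULL in a compared column never satisfies the condition.
- a[0] code=AX → 5 match(es) in b → 5 row(s).
- a[1] code=AX → 5 match(es) in b → 5 row(s).
- a[2] code=KW → 4 match(es) in b → 4 row(s).
- a[3] code=PD → 4 match(es) in b → 4 row(s).
- a[4] code=AX → 5 match(es) in b → 5 row(s).
- a[5] code=GN → 4 match(es) in b → 4 row(s).
- a[6] code=EZ → 4 match(es) in b → 4 row(s).
- 1 b row(s) had no a match → kept, a columns NULL.
Total: 31 matched + 1 padded = 32 rows.

32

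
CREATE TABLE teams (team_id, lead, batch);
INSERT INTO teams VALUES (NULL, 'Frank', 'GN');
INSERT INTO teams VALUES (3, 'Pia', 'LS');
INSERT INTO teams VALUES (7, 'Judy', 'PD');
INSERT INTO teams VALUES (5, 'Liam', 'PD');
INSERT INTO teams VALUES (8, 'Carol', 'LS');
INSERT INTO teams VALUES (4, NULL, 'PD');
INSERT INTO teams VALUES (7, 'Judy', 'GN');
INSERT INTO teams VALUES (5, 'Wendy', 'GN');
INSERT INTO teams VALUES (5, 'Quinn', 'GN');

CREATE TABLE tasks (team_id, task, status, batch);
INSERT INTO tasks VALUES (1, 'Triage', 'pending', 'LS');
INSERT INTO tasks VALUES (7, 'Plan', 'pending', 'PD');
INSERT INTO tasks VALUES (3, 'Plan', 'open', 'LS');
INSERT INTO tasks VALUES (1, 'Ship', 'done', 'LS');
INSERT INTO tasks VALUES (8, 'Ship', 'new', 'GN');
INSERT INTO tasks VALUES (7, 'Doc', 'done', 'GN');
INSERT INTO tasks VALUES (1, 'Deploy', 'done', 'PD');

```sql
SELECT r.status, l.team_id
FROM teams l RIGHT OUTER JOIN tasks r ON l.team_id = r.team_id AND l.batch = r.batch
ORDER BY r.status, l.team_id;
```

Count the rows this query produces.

RIGHT JOIN keeps every row from `tasks`; unmatched rows get NULL for `teams`'s columns.
Matching on l.team_id = r.team_id AND l.batch = r.batch. A NULL in a compared column never satisfies the condition.
- l row (team_id=NULL, batch=GN): no match.
- l row (team_id=3, batch=LS): matches 1 r row(s) → 1 output row(s).
- l row (team_id=7, batch=PD): matches 1 r row(s) → 1 output row(s).
- l row (team_id=5, batch=PD): no match.
- l row (team_id=8, batch=LS): no match.
- l row (team_id=4, batch=PD): no match.
- l row (team_id=7, batch=GN): matches 1 r row(s) → 1 output row(s).
- l row (team_id=5, batch=GN): no match.
- l row (team_id=5, batch=GN): no match.
- plus 4 unmatched r row(s), each kept with NULL l columns.
Total: 3 matched + 4 padded = 7 rows.

7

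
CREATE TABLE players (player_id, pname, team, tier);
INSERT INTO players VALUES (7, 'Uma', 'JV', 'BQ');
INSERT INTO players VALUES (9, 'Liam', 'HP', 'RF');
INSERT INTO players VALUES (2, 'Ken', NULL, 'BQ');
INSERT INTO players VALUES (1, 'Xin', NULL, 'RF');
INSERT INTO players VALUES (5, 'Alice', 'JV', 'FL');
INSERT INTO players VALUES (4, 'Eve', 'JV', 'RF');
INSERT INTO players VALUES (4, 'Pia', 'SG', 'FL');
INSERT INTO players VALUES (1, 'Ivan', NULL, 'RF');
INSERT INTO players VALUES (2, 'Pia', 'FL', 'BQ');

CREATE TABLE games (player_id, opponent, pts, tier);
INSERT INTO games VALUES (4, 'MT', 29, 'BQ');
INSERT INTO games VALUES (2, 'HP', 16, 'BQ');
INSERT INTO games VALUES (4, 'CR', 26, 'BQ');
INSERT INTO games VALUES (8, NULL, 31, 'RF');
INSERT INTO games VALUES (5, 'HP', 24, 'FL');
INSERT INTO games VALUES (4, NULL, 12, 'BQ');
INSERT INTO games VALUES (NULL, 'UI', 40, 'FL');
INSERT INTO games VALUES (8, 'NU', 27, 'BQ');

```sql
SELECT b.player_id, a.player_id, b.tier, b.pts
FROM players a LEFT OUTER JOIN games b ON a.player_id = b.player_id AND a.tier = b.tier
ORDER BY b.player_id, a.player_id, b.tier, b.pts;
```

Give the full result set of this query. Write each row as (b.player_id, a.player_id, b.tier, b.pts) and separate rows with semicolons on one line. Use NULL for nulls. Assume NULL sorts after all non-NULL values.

LEFT JOIN keeps every row from `players`; unmatched rows get NULL for `games`'s columns.
Matching on a.player_id = b.player_id AND a.tier = b.tier. A NULL in a compared column never satisfies the condition.
- a[0] player_id=7, tier=BQ → no match; kept with NULLs on the b side.
- a[1] player_id=9, tier=RF → no match; kept with NULLs on the b side.
- a[2] player_id=2, tier=BQ → 1 match(es) in b → 1 row(s).
- a[3] player_id=1, tier=RF → no match; kept with NULLs on the b side.
- a[4] player_id=5, tier=FL → 1 match(es) in b → 1 row(s).
- a[5] player_id=4, tier=RF → no match; kept with NULLs on the b side.
- a[6] player_id=4, tier=FL → no match; kept with NULLs on the b side.
- a[7] player_id=1, tier=RF → no match; kept with NULLs on the b side.
- a[8] player_id=2, tier=BQ → 1 match(es) in b → 1 row(s).
After projecting and ordering:
b.player_id | a.player_id | b.tier | b.pts
2 | 2 | BQ | 16
2 | 2 | BQ | 16
5 | 5 | FL | 24
NULL | 1 | NULL | NULL
NULL | 1 | NULL | NULL
NULL | 4 | NULL | NULL
NULL | 4 | NULL | NULL
NULL | 7 | NULL | NULL
NULL | 9 | NULL | NULL

(2, 2, BQ, 16); (2, 2, BQ, 16); (5, 5, FL, 24); (NULL, 1, NULL, NULL); (NULL, 1, NULL, NULL); (NULL, 4, NULL, NULL); (NULL, 4, NULL, NULL); (NULL, 7, NULL, NULL); (NULL, 9, NULL, NULL)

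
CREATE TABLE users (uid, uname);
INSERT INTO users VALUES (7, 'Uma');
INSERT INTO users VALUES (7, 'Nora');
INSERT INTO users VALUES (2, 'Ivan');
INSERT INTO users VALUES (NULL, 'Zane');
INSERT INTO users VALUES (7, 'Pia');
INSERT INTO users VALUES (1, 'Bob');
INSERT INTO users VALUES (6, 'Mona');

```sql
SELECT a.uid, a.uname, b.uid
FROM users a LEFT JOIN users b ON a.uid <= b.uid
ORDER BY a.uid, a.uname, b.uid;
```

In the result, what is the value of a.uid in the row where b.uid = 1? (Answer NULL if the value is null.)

LEFT JOIN keeps every row from `users a`; unmatched rows get NULL for `users b`'s columns.
Matching on a.uid <= b.uid. A NULL in a compared column never satisfies the condition.
- a row (uid=7): matches 3 b row(s) → 3 output row(s).
- a row (uid=7): matches 3 b row(s) → 3 output row(s).
- a row (uid=2): matches 5 b row(s) → 5 output row(s).
- a row (uid=NULL): no match → kept, b columns NULL.
- a row (uid=7): matches 3 b row(s) → 3 output row(s).
- a row (uid=1): matches 6 b row(s) → 6 output row(s).
- a row (uid=6): matches 4 b row(s) → 4 output row(s).

1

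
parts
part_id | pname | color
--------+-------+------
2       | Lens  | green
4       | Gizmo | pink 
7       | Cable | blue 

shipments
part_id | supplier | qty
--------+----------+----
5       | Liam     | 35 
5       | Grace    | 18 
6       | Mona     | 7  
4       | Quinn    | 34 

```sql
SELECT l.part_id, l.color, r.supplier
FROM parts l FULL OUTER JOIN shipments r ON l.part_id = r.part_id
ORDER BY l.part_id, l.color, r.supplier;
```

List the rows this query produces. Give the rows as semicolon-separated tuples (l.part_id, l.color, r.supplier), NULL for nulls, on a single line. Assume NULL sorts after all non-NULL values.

(2, green, NULL); (4, pink, Quinn); (7, blue, NULL); (NULL, NULL, Grace); (NULL, NULL, Liam); (NULL, NULL, Mona)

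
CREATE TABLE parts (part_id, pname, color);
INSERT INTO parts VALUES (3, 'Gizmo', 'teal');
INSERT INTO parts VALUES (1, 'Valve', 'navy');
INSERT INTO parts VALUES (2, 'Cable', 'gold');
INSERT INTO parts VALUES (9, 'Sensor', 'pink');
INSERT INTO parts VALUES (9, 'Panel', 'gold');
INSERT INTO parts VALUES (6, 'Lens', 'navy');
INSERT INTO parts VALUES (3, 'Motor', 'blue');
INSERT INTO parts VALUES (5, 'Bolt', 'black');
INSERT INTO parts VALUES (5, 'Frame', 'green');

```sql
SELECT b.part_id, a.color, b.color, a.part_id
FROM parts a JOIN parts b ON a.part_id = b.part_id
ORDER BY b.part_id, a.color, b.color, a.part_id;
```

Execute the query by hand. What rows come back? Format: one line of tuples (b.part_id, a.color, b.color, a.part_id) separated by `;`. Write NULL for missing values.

(1, navy, navy, 1); (2, gold, gold, 2); (3, blue, blue, 3); (3, blue, teal, 3); (3, teal, blue, 3); (3, teal, teal, 3); (5, black, black, 5); (5, black, green, 5); (5, green, black, 5); (5, green, green, 5); (6, navy, navy, 6); (9, gold, gold, 9); (9, gold, pink, 9); (9, pink, gold, 9); (9, pink, pink, 9)

INNER JOIN keeps only pairs where the ON condition holds.
Matching on a.part_id = b.part_id.
- part_id=3: 2 matching b row(s), so 2 row(s) emitted.
- part_id=1: 1 matching b row(s), so 1 row(s) emitted.
- part_id=2: 1 matching b row(s), so 1 row(s) emitted.
- part_id=9: 2 matching b row(s), so 2 row(s) emitted.
- part_id=9: 2 matching b row(s), so 2 row(s) emitted.
- part_id=6: 1 matching b row(s), so 1 row(s) emitted.
- part_id=3: 2 matching b row(s), so 2 row(s) emitted.
- part_id=5: 2 matching b row(s), so 2 row(s) emitted.
- part_id=5: 2 matching b row(s), so 2 row(s) emitted.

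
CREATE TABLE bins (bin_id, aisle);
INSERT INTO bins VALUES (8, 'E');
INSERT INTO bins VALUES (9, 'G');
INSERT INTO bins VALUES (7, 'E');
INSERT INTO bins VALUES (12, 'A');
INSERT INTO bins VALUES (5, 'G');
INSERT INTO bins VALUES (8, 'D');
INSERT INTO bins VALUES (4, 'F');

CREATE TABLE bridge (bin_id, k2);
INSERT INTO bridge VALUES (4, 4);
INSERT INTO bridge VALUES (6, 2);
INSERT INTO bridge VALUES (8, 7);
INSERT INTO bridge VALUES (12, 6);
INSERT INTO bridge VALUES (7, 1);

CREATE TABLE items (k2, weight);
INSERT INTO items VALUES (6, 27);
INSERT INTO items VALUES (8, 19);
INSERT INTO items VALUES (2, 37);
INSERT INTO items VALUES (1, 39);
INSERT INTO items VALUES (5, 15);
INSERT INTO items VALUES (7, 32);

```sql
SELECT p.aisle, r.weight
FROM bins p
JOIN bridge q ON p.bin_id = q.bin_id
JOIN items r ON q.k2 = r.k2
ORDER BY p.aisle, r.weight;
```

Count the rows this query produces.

4

Joins associate left-to-right: bins INNER JOIN bridge on bin_id gives 5 intermediate row(s).
Then INNER JOIN `items r` on k2: keep only rows whose q.k2 appears in r.
Result: 4 row(s).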